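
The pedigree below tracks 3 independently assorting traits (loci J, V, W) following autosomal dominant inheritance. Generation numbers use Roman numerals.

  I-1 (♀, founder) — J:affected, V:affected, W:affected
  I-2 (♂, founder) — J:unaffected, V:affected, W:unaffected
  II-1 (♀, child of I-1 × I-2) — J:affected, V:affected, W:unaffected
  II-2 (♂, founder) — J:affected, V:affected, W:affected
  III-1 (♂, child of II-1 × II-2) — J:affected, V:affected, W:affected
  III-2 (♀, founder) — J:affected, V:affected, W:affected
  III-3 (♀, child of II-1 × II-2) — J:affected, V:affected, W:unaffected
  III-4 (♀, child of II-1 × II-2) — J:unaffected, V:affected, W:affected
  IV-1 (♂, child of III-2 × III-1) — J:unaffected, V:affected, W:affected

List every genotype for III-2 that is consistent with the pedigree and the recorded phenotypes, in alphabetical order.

J/I-1 aff ·: Jj|JJ
J/I-2 un ·: jj
J/II-1 aff I-1×I-2: Jj
J/II-2 aff ·: Jj
J/III-1 aff II-1×II-2: Jj
J/III-2 aff ·: Jj
J/III-3 aff II-1×II-2: Jj|JJ
J/III-4 un II-1×II-2: jj
J/IV-1 un III-2×III-1: jj
⇒ J over [I-1,I-2,II-1,II-2,III-1,III-2,III-3,III-4,IV-1]: 4 consistent
V/I-1 aff ·: Vv|VV
V/I-2 aff ·: Vv|VV
V/II-1 aff I-1×I-2: Vv|VV
V/II-2 aff ·: Vv|VV
V/III-1 aff II-1×II-2: Vv|VV
V/III-2 aff ·: Vv|VV
V/III-3 aff II-1×II-2: Vv|VV
V/III-4 aff II-1×II-2: Vv|VV
V/IV-1 aff III-2×III-1: Vv|VV
⇒ V over [I-1,I-2,II-1,II-2,III-1,III-2,III-3,III-4,IV-1]: 292 consistent
W/I-1 aff ·: Ww
W/I-2 un ·: ww
W/II-1 un I-1×I-2: ww
W/II-2 aff ·: Ww
W/III-1 aff II-1×II-2: Ww
W/III-2 aff ·: Ww|WW
W/III-3 un II-1×II-2: ww
W/III-4 aff II-1×II-2: Ww
W/IV-1 aff III-2×III-1: Ww|WW
⇒ W over [I-1,I-2,II-1,II-2,III-1,III-2,III-3,III-4,IV-1]: 4 consistent

III-2 ∈ {Jj VV WW, Jj VV Ww, Jj Vv WW, Jj Vv Ww}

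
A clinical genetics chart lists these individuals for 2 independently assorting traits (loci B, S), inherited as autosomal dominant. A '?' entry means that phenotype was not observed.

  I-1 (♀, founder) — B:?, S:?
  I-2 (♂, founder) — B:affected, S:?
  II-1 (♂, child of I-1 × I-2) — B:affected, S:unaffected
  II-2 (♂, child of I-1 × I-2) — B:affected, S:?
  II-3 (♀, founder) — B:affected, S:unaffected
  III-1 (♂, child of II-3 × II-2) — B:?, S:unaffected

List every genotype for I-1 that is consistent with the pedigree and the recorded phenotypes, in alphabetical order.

B/I-1 ? ·: bb|Bb|BB
B/I-2 aff ·: Bb|BB
B/II-1 aff I-1×I-2: Bb|BB
B/II-2 aff I-1×I-2: Bb|BB
B/II-3 aff ·: Bb|BB
B/III-1 ? II-3×II-2: bb|Bb|BB
⇒ B over [I-1,I-2,II-1,II-2,II-3,III-1]: 61 consistent
S/I-1 ? ·: ss|Ss
S/I-2 ? ·: ss|Ss
S/II-1 un I-1×I-2: ss
S/II-2 ? I-1×I-2: ss|Ss
S/II-3 un ·: ss
S/III-1 un II-3×II-2: ss
⇒ S over [I-1,I-2,II-1,II-2,II-3,III-1]: 7 consistent

I-1 ∈ {BB Ss, BB ss, Bb Ss, Bb ss, bb Ss, bb ss}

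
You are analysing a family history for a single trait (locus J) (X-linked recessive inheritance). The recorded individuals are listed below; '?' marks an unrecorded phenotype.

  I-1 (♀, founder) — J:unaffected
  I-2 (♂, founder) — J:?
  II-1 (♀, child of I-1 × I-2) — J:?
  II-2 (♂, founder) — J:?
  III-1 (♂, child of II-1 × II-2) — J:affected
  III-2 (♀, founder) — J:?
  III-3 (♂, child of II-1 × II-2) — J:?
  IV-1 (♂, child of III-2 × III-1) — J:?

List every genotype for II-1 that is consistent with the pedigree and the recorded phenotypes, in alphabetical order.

II-1 ∈ {X^JX^j, X^jX^j}

J/I-1 un ·: X^JX^J|X^JX^j
J/I-2 ? ·: X^JY|X^jY
J/II-1 ? I-1×I-2: X^JX^j|X^jX^j
J/II-2 ? ·: X^JY|X^jY
J/III-1 aff II-1×II-2: X^jY
J/III-2 ? ·: X^JX^J|X^JX^j|X^jX^j
J/III-3 ? II-1×II-2: X^JY|X^jY
J/IV-1 ? III-2×III-1: X^JY|X^jY
⇒ J over [I-1,I-2,II-1,II-2,III-1,III-2,III-3,IV-1]: 56 consistent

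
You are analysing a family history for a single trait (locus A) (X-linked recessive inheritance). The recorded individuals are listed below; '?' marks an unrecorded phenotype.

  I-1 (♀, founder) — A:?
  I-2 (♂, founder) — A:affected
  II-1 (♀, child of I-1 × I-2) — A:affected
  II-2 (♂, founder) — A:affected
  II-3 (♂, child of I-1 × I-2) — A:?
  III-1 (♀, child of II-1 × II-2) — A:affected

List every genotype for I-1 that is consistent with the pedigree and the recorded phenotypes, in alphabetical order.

A/I-1 ? ·: X^AX^a|X^aX^a
A/I-2 aff ·: X^aY
A/II-1 aff I-1×I-2: X^aX^a
A/II-2 aff ·: X^aY
A/II-3 ? I-1×I-2: X^AY|X^aY
A/III-1 aff II-1×II-2: X^aX^a
⇒ A over [I-1,I-2,II-1,II-2,II-3,III-1]: 3 consistent

I-1 ∈ {X^AX^a, X^aX^a}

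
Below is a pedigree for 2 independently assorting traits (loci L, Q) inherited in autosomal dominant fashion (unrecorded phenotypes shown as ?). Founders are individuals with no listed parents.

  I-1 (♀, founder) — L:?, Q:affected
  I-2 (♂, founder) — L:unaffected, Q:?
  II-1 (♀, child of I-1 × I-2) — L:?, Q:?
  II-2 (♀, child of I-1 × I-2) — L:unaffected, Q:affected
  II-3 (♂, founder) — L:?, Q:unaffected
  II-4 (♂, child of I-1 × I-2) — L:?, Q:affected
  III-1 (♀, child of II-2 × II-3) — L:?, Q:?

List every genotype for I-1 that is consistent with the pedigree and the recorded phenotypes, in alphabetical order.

L/I-1 ? ·: ll|Ll
L/I-2 un ·: ll
L/II-1 ? I-1×I-2: ll|Ll
L/II-2 un I-1×I-2: ll
L/II-3 ? ·: ll|Ll|LL
L/II-4 ? I-1×I-2: ll|Ll
L/III-1 ? II-2×II-3: ll|Ll
⇒ L over [I-1,I-2,II-1,II-2,II-3,II-4,III-1]: 20 consistent
Q/I-1 aff ·: Qq|QQ
Q/I-2 ? ·: qq|Qq|QQ
Q/II-1 ? I-1×I-2: qq|Qq|QQ
Q/II-2 aff I-1×I-2: Qq|QQ
Q/II-3 un ·: qq
Q/II-4 aff I-1×I-2: Qq|QQ
Q/III-1 ? II-2×II-3: qq|Qq
⇒ Q over [I-1,I-2,II-1,II-2,II-3,II-4,III-1]: 49 consistent

I-1 ∈ {Ll QQ, Ll Qq, ll QQ, ll Qq}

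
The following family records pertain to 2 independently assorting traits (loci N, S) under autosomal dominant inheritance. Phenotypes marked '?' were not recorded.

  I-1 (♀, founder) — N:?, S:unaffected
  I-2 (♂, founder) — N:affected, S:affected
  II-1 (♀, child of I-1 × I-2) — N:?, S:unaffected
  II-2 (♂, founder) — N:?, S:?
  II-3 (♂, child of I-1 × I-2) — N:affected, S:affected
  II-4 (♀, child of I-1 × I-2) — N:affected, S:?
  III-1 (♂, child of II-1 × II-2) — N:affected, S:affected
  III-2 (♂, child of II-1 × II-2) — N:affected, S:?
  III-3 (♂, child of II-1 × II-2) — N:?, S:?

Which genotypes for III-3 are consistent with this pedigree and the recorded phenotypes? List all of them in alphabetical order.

III-3 ∈ {NN Ss, NN ss, Nn Ss, Nn ss, nn Ss, nn ss}

N/I-1 ? ·: nn|Nn|NN
N/I-2 aff ·: Nn|NN
N/II-1 ? I-1×I-2: nn|Nn|NN
N/II-2 ? ·: nn|Nn|NN
N/II-3 aff I-1×I-2: Nn|NN
N/II-4 aff I-1×I-2: Nn|NN
N/III-1 aff II-1×II-2: Nn|NN
N/III-2 aff II-1×II-2: Nn|NN
N/III-3 ? II-1×II-2: nn|Nn|NN
⇒ N over [I-1,I-2,II-1,II-2,II-3,II-4,III-1,III-2,III-3]: 453 consistent
S/I-1 un ·: ss
S/I-2 aff ·: Ss
S/II-1 un I-1×I-2: ss
S/II-2 ? ·: Ss|SS
S/II-3 aff I-1×I-2: Ss
S/II-4 ? I-1×I-2: ss|Ss
S/III-1 aff II-1×II-2: Ss
S/III-2 ? II-1×II-2: ss|Ss
S/III-3 ? II-1×II-2: ss|Ss
⇒ S over [I-1,I-2,II-1,II-2,II-3,II-4,III-1,III-2,III-3]: 10 consistent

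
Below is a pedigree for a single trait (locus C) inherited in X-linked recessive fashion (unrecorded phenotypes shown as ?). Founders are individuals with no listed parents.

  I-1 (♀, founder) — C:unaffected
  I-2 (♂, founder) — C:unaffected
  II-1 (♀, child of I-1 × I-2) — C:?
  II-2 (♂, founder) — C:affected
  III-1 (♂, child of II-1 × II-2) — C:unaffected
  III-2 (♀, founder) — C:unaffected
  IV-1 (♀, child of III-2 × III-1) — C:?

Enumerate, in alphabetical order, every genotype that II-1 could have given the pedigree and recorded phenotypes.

II-1 ∈ {X^CX^C, X^CX^c}

C/I-1 un ·: X^CX^C|X^CX^c
C/I-2 un ·: X^CY
C/II-1 ? I-1×I-2: X^CX^C|X^CX^c
C/II-2 aff ·: X^cY
C/III-1 un II-1×II-2: X^CY
C/III-2 un ·: X^CX^C|X^CX^c
C/IV-1 ? III-2×III-1: X^CX^C|X^CX^c
⇒ C over [I-1,I-2,II-1,II-2,III-1,III-2,IV-1]: 9 consistent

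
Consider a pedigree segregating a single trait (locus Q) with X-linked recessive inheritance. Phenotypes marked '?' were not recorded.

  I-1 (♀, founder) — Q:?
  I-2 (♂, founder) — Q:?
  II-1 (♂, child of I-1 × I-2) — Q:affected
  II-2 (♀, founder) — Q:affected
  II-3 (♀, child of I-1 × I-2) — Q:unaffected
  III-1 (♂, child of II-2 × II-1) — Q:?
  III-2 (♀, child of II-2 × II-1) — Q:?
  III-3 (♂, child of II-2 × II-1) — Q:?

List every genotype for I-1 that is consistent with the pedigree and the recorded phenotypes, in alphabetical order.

Q/I-1 ? ·: X^QX^q|X^qX^q
Q/I-2 ? ·: X^QY|X^qY
Q/II-1 aff I-1×I-2: X^qY
Q/II-2 aff ·: X^qX^q
Q/II-3 un I-1×I-2: X^QX^Q|X^QX^q
Q/III-1 ? II-2×II-1: X^qY
Q/III-2 ? II-2×II-1: X^qX^q
Q/III-3 ? II-2×II-1: X^qY
⇒ Q over [I-1,I-2,II-1,II-2,II-3,III-1,III-2,III-3]: 4 consistent

I-1 ∈ {X^QX^q, X^qX^q}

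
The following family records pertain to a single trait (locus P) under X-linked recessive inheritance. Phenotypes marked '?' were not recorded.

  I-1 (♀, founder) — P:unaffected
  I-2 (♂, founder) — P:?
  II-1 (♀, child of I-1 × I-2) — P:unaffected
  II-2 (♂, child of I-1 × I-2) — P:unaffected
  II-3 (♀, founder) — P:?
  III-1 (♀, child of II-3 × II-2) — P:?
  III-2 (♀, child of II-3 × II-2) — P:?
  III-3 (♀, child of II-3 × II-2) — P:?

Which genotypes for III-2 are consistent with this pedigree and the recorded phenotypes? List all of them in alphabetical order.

III-2 ∈ {X^PX^P, X^PX^p}

P/I-1 un ·: X^PX^P|X^PX^p
P/I-2 ? ·: X^PY|X^pY
P/II-1 un I-1×I-2: X^PX^P|X^PX^p
P/II-2 un I-1×I-2: X^PY
P/II-3 ? ·: X^PX^P|X^PX^p|X^pX^p
P/III-1 ? II-3×II-2: X^PX^P|X^PX^p
P/III-2 ? II-3×II-2: X^PX^P|X^PX^p
P/III-3 ? II-3×II-2: X^PX^P|X^PX^p
⇒ P over [I-1,I-2,II-1,II-2,II-3,III-1,III-2,III-3]: 50 consistent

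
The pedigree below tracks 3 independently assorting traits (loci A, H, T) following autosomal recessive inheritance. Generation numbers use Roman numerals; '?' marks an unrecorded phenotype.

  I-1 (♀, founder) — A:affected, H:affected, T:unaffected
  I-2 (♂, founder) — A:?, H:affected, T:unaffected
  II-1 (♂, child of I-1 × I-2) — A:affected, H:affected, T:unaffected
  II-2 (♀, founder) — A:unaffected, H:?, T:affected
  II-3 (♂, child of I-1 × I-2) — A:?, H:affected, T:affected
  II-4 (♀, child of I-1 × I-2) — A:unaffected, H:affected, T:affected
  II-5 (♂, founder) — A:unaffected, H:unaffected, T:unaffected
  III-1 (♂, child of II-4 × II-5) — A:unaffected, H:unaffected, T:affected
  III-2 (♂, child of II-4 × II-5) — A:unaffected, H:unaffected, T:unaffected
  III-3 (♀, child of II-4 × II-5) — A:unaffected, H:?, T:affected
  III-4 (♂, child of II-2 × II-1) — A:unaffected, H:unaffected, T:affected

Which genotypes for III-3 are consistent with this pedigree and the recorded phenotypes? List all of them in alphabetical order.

III-3 ∈ {AA Hh tt, AA hh tt, Aa Hh tt, Aa hh tt}

A/I-1 aff ·: aa
A/I-2 ? ·: Aa
A/II-1 aff I-1×I-2: aa
A/II-2 un ·: AA|Aa
A/II-3 ? I-1×I-2: Aa|aa
A/II-4 un I-1×I-2: Aa
A/II-5 un ·: AA|Aa
A/III-1 un II-4×II-5: AA|Aa
A/III-2 un II-4×II-5: AA|Aa
A/III-3 un II-4×II-5: AA|Aa
A/III-4 un II-2×II-1: Aa
⇒ A over [I-1,I-2,II-1,II-2,II-3,II-4,II-5,III-1,III-2,III-3,III-4]: 64 consistent
H/I-1 aff ·: hh
H/I-2 aff ·: hh
H/II-1 aff I-1×I-2: hh
H/II-2 ? ·: HH|Hh
H/II-3 aff I-1×I-2: hh
H/II-4 aff I-1×I-2: hh
H/II-5 un ·: HH|Hh
H/III-1 un II-4×II-5: Hh
H/III-2 un II-4×II-5: Hh
H/III-3 ? II-4×II-5: Hh|hh
H/III-4 un II-2×II-1: Hh
⇒ H over [I-1,I-2,II-1,II-2,II-3,II-4,II-5,III-1,III-2,III-3,III-4]: 6 consistent
T/I-1 un ·: Tt
T/I-2 un ·: Tt
T/II-1 un I-1×I-2: Tt
T/II-2 aff ·: tt
T/II-3 aff I-1×I-2: tt
T/II-4 aff I-1×I-2: tt
T/II-5 un ·: Tt
T/III-1 aff II-4×II-5: tt
T/III-2 un II-4×II-5: Tt
T/III-3 aff II-4×II-5: tt
T/III-4 aff II-2×II-1: tt
⇒ T over [I-1,I-2,II-1,II-2,II-3,II-4,II-5,III-1,III-2,III-3,III-4]: 1 consistent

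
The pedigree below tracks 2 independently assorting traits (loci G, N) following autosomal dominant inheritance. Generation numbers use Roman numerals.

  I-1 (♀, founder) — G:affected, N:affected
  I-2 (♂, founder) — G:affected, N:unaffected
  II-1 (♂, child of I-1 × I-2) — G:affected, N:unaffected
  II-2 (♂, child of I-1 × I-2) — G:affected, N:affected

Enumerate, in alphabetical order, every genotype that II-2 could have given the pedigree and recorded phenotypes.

G/I-1 aff ·: Gg|GG
G/I-2 aff ·: Gg|GG
G/II-1 aff I-1×I-2: Gg|GG
G/II-2 aff I-1×I-2: Gg|GG
⇒ G over [I-1,I-2,II-1,II-2]: 13 consistent
N/I-1 aff ·: Nn
N/I-2 un ·: nn
N/II-1 un I-1×I-2: nn
N/II-2 aff I-1×I-2: Nn
⇒ N over [I-1,I-2,II-1,II-2]: 1 consistent

II-2 ∈ {GG Nn, Gg Nn}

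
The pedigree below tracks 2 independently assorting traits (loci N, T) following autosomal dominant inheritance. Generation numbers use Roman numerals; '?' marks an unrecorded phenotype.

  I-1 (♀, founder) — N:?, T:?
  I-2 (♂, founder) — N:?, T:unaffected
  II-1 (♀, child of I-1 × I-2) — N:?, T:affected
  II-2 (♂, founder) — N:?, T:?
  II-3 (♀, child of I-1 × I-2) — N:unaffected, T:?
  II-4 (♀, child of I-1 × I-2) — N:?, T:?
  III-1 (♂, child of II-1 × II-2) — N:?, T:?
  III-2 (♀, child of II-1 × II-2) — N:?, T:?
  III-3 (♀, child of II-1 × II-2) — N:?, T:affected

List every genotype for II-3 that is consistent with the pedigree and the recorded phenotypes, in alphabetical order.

N/I-1 ? ·: nn|Nn
N/I-2 ? ·: nn|Nn
N/II-1 ? I-1×I-2: nn|Nn|NN
N/II-2 ? ·: nn|Nn|NN
N/II-3 un I-1×I-2: nn
N/II-4 ? I-1×I-2: nn|Nn|NN
N/III-1 ? II-1×II-2: nn|Nn|NN
N/III-2 ? II-1×II-2: nn|Nn|NN
N/III-3 ? II-1×II-2: nn|Nn|NN
⇒ N over [I-1,I-2,II-1,II-2,II-3,II-4,III-1,III-2,III-3]: 411 consistent
T/I-1 ? ·: Tt|TT
T/I-2 un ·: tt
T/II-1 aff I-1×I-2: Tt
T/II-2 ? ·: tt|Tt|TT
T/II-3 ? I-1×I-2: tt|Tt
T/II-4 ? I-1×I-2: tt|Tt
T/III-1 ? II-1×II-2: tt|Tt|TT
T/III-2 ? II-1×II-2: tt|Tt|TT
T/III-3 aff II-1×II-2: Tt|TT
⇒ T over [I-1,I-2,II-1,II-2,II-3,II-4,III-1,III-2,III-3]: 150 consistent

II-3 ∈ {nn Tt, nn tt}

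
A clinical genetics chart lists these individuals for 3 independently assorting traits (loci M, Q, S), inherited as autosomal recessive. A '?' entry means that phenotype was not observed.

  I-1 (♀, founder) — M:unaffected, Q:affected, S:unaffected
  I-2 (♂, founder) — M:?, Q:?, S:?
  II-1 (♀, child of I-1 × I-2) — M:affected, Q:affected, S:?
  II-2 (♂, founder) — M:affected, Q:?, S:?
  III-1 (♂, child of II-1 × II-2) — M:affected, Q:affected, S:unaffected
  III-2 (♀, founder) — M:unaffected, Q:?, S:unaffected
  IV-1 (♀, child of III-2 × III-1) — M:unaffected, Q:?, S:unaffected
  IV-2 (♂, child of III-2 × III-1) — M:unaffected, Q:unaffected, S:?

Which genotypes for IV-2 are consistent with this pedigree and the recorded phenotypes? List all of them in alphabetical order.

M/I-1 un ·: Mm
M/I-2 ? ·: Mm|mm
M/II-1 aff I-1×I-2: mm
M/II-2 aff ·: mm
M/III-1 aff II-1×II-2: mm
M/III-2 un ·: MM|Mm
M/IV-1 un III-2×III-1: Mm
M/IV-2 un III-2×III-1: Mm
⇒ M over [I-1,I-2,II-1,II-2,III-1,III-2,IV-1,IV-2]: 4 consistent
Q/I-1 aff ·: qq
Q/I-2 ? ·: Qq|qq
Q/II-1 aff I-1×I-2: qq
Q/II-2 ? ·: Qq|qq
Q/III-1 aff II-1×II-2: qq
Q/III-2 ? ·: QQ|Qq
Q/IV-1 ? III-2×III-1: Qq|qq
Q/IV-2 un III-2×III-1: Qq
⇒ Q over [I-1,I-2,II-1,II-2,III-1,III-2,IV-1,IV-2]: 12 consistent
S/I-1 un ·: SS|Ss
S/I-2 ? ·: SS|Ss|ss
S/II-1 ? I-1×I-2: SS|Ss|ss
S/II-2 ? ·: SS|Ss|ss
S/III-1 un II-1×II-2: SS|Ss
S/III-2 un ·: SS|Ss
S/IV-1 un III-2×III-1: SS|Ss
S/IV-2 ? III-2×III-1: SS|Ss|ss
⇒ S over [I-1,I-2,II-1,II-2,III-1,III-2,IV-1,IV-2]: 360 consistent

IV-2 ∈ {Mm Qq SS, Mm Qq Ss, Mm Qq ss}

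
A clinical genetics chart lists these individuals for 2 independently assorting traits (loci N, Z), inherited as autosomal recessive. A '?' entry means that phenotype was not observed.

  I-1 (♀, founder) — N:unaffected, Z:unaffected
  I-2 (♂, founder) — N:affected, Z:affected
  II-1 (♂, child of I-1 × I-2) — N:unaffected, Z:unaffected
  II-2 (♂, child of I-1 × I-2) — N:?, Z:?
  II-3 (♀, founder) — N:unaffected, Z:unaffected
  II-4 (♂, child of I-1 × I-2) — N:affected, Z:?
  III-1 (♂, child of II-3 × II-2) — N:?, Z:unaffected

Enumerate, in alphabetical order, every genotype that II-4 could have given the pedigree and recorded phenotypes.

II-4 ∈ {nn Zz, nn zz}

N/I-1 un ·: Nn
N/I-2 aff ·: nn
N/II-1 un I-1×I-2: Nn
N/II-2 ? I-1×I-2: Nn|nn
N/II-3 un ·: NN|Nn
N/II-4 aff I-1×I-2: nn
N/III-1 ? II-3×II-2: NN|Nn|nn
⇒ N over [I-1,I-2,II-1,II-2,II-3,II-4,III-1]: 8 consistent
Z/I-1 un ·: ZZ|Zz
Z/I-2 aff ·: zz
Z/II-1 un I-1×I-2: Zz
Z/II-2 ? I-1×I-2: Zz|zz
Z/II-3 un ·: ZZ|Zz
Z/II-4 ? I-1×I-2: Zz|zz
Z/III-1 un II-3×II-2: ZZ|Zz
⇒ Z over [I-1,I-2,II-1,II-2,II-3,II-4,III-1]: 16 consistent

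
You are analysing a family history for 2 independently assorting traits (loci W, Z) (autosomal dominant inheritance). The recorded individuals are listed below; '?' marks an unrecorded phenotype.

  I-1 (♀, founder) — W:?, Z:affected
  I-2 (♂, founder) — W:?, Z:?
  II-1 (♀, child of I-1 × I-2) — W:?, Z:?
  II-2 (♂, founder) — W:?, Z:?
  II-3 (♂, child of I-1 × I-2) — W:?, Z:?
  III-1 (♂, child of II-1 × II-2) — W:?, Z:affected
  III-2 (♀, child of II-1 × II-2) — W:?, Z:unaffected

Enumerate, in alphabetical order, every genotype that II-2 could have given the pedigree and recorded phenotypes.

II-2 ∈ {WW Zz, WW zz, Ww Zz, Ww zz, ww Zz, ww zz}

W/I-1 ? ·: ww|Ww|WW
W/I-2 ? ·: ww|Ww|WW
W/II-1 ? I-1×I-2: ww|Ww|WW
W/II-2 ? ·: ww|Ww|WW
W/II-3 ? I-1×I-2: ww|Ww|WW
W/III-1 ? II-1×II-2: ww|Ww|WW
W/III-2 ? II-1×II-2: ww|Ww|WW
⇒ W over [I-1,I-2,II-1,II-2,II-3,III-1,III-2]: 317 consistent
Z/I-1 aff ·: Zz|ZZ
Z/I-2 ? ·: zz|Zz|ZZ
Z/II-1 ? I-1×I-2: zz|Zz
Z/II-2 ? ·: zz|Zz
Z/II-3 ? I-1×I-2: zz|Zz|ZZ
Z/III-1 aff II-1×II-2: Zz|ZZ
Z/III-2 un II-1×II-2: zz
⇒ Z over [I-1,I-2,II-1,II-2,II-3,III-1,III-2]: 35 consistent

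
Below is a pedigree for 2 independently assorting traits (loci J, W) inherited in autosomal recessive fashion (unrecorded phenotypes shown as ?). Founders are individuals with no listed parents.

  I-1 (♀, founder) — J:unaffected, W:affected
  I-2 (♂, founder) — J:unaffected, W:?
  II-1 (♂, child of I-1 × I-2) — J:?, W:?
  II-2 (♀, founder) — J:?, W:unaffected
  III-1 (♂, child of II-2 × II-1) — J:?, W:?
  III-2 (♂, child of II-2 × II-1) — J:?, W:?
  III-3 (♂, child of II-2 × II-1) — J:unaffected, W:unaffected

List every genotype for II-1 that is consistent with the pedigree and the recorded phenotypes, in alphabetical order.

J/I-1 un ·: JJ|Jj
J/I-2 un ·: JJ|Jj
J/II-1 ? I-1×I-2: JJ|Jj|jj
J/II-2 ? ·: JJ|Jj|jj
J/III-1 ? II-2×II-1: JJ|Jj|jj
J/III-2 ? II-2×II-1: JJ|Jj|jj
J/III-3 un II-2×II-1: JJ|Jj
⇒ J over [I-1,I-2,II-1,II-2,III-1,III-2,III-3]: 135 consistent
W/I-1 aff ·: ww
W/I-2 ? ·: WW|Ww|ww
W/II-1 ? I-1×I-2: Ww|ww
W/II-2 un ·: WW|Ww
W/III-1 ? II-2×II-1: WW|Ww|ww
W/III-2 ? II-2×II-1: WW|Ww|ww
W/III-3 un II-2×II-1: WW|Ww
⇒ W over [I-1,I-2,II-1,II-2,III-1,III-2,III-3]: 62 consistent

II-1 ∈ {JJ Ww, JJ ww, Jj Ww, Jj ww, jj Ww, jj ww}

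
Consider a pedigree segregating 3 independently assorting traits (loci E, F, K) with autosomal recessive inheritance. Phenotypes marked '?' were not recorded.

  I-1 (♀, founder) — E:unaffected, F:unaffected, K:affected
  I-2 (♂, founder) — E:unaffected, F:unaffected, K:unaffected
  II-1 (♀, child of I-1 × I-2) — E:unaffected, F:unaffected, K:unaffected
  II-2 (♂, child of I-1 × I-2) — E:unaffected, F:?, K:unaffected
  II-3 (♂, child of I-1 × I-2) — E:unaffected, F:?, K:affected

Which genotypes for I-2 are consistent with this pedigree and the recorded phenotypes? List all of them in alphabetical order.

E/I-1 un ·: EE|Ee
E/I-2 un ·: EE|Ee
E/II-1 un I-1×I-2: EE|Ee
E/II-2 un I-1×I-2: EE|Ee
E/II-3 un I-1×I-2: EE|Ee
⇒ E over [I-1,I-2,II-1,II-2,II-3]: 25 consistent
F/I-1 un ·: FF|Ff
F/I-2 un ·: FF|Ff
F/II-1 un I-1×I-2: FF|Ff
F/II-2 ? I-1×I-2: FF|Ff|ff
F/II-3 ? I-1×I-2: FF|Ff|ff
⇒ F over [I-1,I-2,II-1,II-2,II-3]: 35 consistent
K/I-1 aff ·: kk
K/I-2 un ·: Kk
K/II-1 un I-1×I-2: Kk
K/II-2 un I-1×I-2: Kk
K/II-3 aff I-1×I-2: kk
⇒ K over [I-1,I-2,II-1,II-2,II-3]: 1 consistent

I-2 ∈ {EE FF Kk, EE Ff Kk, Ee FF Kk, Ee Ff Kk}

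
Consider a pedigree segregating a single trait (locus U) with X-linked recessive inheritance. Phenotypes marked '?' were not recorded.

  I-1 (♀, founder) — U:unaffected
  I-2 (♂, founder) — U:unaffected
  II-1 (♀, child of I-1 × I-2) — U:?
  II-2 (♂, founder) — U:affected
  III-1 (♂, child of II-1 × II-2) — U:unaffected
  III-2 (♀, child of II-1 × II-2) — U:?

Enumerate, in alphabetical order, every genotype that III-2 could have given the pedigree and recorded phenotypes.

U/I-1 un ·: X^UX^U|X^UX^u
U/I-2 un ·: X^UY
U/II-1 ? I-1×I-2: X^UX^U|X^UX^u
U/II-2 aff ·: X^uY
U/III-1 un II-1×II-2: X^UY
U/III-2 ? II-1×II-2: X^UX^u|X^uX^u
⇒ U over [I-1,I-2,II-1,II-2,III-1,III-2]: 4 consistent

III-2 ∈ {X^UX^u, X^uX^u}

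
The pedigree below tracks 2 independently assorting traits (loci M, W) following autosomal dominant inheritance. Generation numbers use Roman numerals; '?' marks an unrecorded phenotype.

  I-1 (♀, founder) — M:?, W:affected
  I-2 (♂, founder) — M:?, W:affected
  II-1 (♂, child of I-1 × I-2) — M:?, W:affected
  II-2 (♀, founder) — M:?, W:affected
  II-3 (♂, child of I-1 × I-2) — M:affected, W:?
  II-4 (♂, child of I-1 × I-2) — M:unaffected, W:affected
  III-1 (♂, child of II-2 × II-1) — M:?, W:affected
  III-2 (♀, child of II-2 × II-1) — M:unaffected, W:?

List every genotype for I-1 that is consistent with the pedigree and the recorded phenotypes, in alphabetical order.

M/I-1 ? ·: mm|Mm
M/I-2 ? ·: mm|Mm
M/II-1 ? I-1×I-2: mm|Mm
M/II-2 ? ·: mm|Mm
M/II-3 aff I-1×I-2: Mm|MM
M/II-4 un I-1×I-2: mm
M/III-1 ? II-2×II-1: mm|Mm|MM
M/III-2 un II-2×II-1: mm
⇒ M over [I-1,I-2,II-1,II-2,II-3,II-4,III-1,III-2]: 32 consistent
W/I-1 aff ·: Ww|WW
W/I-2 aff ·: Ww|WW
W/II-1 aff I-1×I-2: Ww|WW
W/II-2 aff ·: Ww|WW
W/II-3 ? I-1×I-2: ww|Ww|WW
W/II-4 aff I-1×I-2: Ww|WW
W/III-1 aff II-2×II-1: Ww|WW
W/III-2 ? II-2×II-1: ww|Ww|WW
⇒ W over [I-1,I-2,II-1,II-2,II-3,II-4,III-1,III-2]: 215 consistent

I-1 ∈ {Mm WW, Mm Ww, mm WW, mm Ww}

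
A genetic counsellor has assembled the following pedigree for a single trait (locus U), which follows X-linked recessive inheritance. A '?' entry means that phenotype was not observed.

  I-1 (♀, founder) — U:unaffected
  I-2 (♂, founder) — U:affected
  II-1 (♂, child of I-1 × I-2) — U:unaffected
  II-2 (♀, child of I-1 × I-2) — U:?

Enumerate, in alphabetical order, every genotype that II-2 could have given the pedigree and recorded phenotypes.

U/I-1 un ·: X^UX^U|X^UX^u
U/I-2 aff ·: X^uY
U/II-1 un I-1×I-2: X^UY
U/II-2 ? I-1×I-2: X^UX^u|X^uX^u
⇒ U over [I-1,I-2,II-1,II-2]: 3 consistent

II-2 ∈ {X^UX^u, X^uX^u}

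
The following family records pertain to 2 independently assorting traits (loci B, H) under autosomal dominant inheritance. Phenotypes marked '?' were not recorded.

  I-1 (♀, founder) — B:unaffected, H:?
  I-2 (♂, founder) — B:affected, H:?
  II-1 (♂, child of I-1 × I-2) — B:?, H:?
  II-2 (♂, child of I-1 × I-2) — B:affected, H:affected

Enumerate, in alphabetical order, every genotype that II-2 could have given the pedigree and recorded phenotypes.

II-2 ∈ {Bb HH, Bb Hh}

B/I-1 un ·: bb
B/I-2 aff ·: Bb|BB
B/II-1 ? I-1×I-2: bb|Bb
B/II-2 aff I-1×I-2: Bb
⇒ B over [I-1,I-2,II-1,II-2]: 3 consistent
H/I-1 ? ·: hh|Hh|HH
H/I-2 ? ·: hh|Hh|HH
H/II-1 ? I-1×I-2: hh|Hh|HH
H/II-2 aff I-1×I-2: Hh|HH
⇒ H over [I-1,I-2,II-1,II-2]: 21 consistent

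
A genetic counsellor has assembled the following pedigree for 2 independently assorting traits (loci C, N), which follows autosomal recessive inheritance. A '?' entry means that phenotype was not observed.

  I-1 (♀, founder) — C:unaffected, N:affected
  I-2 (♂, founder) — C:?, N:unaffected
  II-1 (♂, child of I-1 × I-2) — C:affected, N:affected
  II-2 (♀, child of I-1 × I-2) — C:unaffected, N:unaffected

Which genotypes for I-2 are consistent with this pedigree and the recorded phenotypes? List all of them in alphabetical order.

I-2 ∈ {Cc Nn, cc Nn}

C/I-1 un ·: Cc
C/I-2 ? ·: Cc|cc
C/II-1 aff I-1×I-2: cc
C/II-2 un I-1×I-2: CC|Cc
⇒ C over [I-1,I-2,II-1,II-2]: 3 consistent
N/I-1 aff ·: nn
N/I-2 un ·: Nn
N/II-1 aff I-1×I-2: nn
N/II-2 un I-1×I-2: Nn
⇒ N over [I-1,I-2,II-1,II-2]: 1 consistent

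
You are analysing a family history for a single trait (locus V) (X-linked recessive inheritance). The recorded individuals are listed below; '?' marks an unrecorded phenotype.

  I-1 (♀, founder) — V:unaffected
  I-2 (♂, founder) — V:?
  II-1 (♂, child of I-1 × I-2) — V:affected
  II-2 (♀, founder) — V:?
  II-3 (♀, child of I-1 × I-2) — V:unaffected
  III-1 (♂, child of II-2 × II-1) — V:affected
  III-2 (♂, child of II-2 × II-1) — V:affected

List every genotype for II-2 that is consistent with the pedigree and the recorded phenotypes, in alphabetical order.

II-2 ∈ {X^VX^v, X^vX^v}

V/I-1 un ·: X^VX^v
V/I-2 ? ·: X^VY|X^vY
V/II-1 aff I-1×I-2: X^vY
V/II-2 ? ·: X^VX^v|X^vX^v
V/II-3 un I-1×I-2: X^VX^V|X^VX^v
V/III-1 aff II-2×II-1: X^vY
V/III-2 aff II-2×II-1: X^vY
⇒ V over [I-1,I-2,II-1,II-2,II-3,III-1,III-2]: 6 consistent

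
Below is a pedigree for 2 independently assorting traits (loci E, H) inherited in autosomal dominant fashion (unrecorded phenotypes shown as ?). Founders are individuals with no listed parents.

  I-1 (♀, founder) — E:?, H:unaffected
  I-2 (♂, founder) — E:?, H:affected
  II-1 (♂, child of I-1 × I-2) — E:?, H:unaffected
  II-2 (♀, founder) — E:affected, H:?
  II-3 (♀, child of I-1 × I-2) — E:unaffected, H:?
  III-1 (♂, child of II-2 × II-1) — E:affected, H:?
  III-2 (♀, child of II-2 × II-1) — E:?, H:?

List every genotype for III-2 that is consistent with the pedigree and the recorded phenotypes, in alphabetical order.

III-2 ∈ {EE Hh, EE hh, Ee Hh, Ee hh, ee Hh, ee hh}

E/I-1 ? ·: ee|Ee
E/I-2 ? ·: ee|Ee
E/II-1 ? I-1×I-2: ee|Ee|EE
E/II-2 aff ·: Ee|EE
E/II-3 un I-1×I-2: ee
E/III-1 aff II-2×II-1: Ee|EE
E/III-2 ? II-2×II-1: ee|Ee|EE
⇒ E over [I-1,I-2,II-1,II-2,II-3,III-1,III-2]: 47 consistent
H/I-1 un ·: hh
H/I-2 aff ·: Hh
H/II-1 un I-1×I-2: hh
H/II-2 ? ·: hh|Hh|HH
H/II-3 ? I-1×I-2: hh|Hh
H/III-1 ? II-2×II-1: hh|Hh
H/III-2 ? II-2×II-1: hh|Hh
⇒ H over [I-1,I-2,II-1,II-2,II-3,III-1,III-2]: 12 consistent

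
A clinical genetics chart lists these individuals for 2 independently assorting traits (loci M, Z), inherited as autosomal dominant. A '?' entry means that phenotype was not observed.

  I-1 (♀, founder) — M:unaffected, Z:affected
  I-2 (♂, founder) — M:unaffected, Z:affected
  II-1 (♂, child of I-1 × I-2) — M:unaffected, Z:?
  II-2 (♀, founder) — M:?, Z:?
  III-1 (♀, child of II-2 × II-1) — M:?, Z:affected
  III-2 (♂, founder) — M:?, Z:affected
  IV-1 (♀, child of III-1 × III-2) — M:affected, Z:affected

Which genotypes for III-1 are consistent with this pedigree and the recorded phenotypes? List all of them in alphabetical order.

M/I-1 un ·: mm
M/I-2 un ·: mm
M/II-1 un I-1×I-2: mm
M/II-2 ? ·: mm|Mm|MM
M/III-1 ? II-2×II-1: mm|Mm
M/III-2 ? ·: mm|Mm|MM
M/IV-1 aff III-1×III-2: Mm|MM
⇒ M over [I-1,I-2,II-1,II-2,III-1,III-2,IV-1]: 14 consistent
Z/I-1 aff ·: Zz|ZZ
Z/I-2 aff ·: Zz|ZZ
Z/II-1 ? I-1×I-2: zz|Zz|ZZ
Z/II-2 ? ·: zz|Zz|ZZ
Z/III-1 aff II-2×II-1: Zz|ZZ
Z/III-2 aff ·: Zz|ZZ
Z/IV-1 aff III-1×III-2: Zz|ZZ
⇒ Z over [I-1,I-2,II-1,II-2,III-1,III-2,IV-1]: 118 consistent

III-1 ∈ {Mm ZZ, Mm Zz, mm ZZ, mm Zz}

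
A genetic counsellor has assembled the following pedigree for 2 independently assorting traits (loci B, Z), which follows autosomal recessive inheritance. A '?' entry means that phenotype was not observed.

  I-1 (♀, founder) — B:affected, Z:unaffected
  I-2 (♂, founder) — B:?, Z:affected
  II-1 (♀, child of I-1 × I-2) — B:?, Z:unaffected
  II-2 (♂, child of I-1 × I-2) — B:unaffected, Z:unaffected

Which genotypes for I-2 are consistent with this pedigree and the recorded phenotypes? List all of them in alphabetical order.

I-2 ∈ {BB zz, Bb zz}

B/I-1 aff ·: bb
B/I-2 ? ·: BB|Bb
B/II-1 ? I-1×I-2: Bb|bb
B/II-2 un I-1×I-2: Bb
⇒ B over [I-1,I-2,II-1,II-2]: 3 consistent
Z/I-1 un ·: ZZ|Zz
Z/I-2 aff ·: zz
Z/II-1 un I-1×I-2: Zz
Z/II-2 un I-1×I-2: Zz
⇒ Z over [I-1,I-2,II-1,II-2]: 2 consistent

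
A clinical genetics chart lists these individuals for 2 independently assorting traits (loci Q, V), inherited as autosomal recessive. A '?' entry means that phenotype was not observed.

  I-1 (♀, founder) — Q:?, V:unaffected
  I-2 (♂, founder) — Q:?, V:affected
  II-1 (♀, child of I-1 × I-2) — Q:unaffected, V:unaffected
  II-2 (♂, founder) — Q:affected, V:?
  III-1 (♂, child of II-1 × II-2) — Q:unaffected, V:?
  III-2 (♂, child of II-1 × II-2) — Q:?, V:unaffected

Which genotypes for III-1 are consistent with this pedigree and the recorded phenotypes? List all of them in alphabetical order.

III-1 ∈ {Qq VV, Qq Vv, Qq vv}

Q/I-1 ? ·: QQ|Qq|qq
Q/I-2 ? ·: QQ|Qq|qq
Q/II-1 un I-1×I-2: QQ|Qq
Q/II-2 aff ·: qq
Q/III-1 un II-1×II-2: Qq
Q/III-2 ? II-1×II-2: Qq|qq
⇒ Q over [I-1,I-2,II-1,II-2,III-1,III-2]: 18 consistent
V/I-1 un ·: VV|Vv
V/I-2 aff ·: vv
V/II-1 un I-1×I-2: Vv
V/II-2 ? ·: VV|Vv|vv
V/III-1 ? II-1×II-2: VV|Vv|vv
V/III-2 un II-1×II-2: VV|Vv
⇒ V over [I-1,I-2,II-1,II-2,III-1,III-2]: 24 consistent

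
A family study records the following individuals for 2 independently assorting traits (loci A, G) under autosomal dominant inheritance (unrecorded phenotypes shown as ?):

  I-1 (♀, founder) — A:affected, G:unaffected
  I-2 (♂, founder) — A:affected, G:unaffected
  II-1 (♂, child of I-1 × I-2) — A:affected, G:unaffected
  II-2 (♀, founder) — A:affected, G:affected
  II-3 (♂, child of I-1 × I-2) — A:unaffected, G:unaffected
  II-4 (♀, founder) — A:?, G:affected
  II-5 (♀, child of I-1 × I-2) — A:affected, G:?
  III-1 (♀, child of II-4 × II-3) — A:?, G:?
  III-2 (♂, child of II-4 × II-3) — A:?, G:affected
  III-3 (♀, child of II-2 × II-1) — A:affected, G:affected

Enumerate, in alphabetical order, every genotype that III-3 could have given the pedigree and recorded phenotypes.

III-3 ∈ {AA Gg, Aa Gg}

A/I-1 aff ·: Aa
A/I-2 aff ·: Aa
A/II-1 aff I-1×I-2: Aa|AA
A/II-2 aff ·: Aa|AA
A/II-3 un I-1×I-2: aa
A/II-4 ? ·: aa|Aa|AA
A/II-5 aff I-1×I-2: Aa|AA
A/III-1 ? II-4×II-3: aa|Aa
A/III-2 ? II-4×II-3: aa|Aa
A/III-3 aff II-2×II-1: Aa|AA
⇒ A over [I-1,I-2,II-1,II-2,II-3,II-4,II-5,III-1,III-2,III-3]: 84 consistent
G/I-1 un ·: gg
G/I-2 un ·: gg
G/II-1 un I-1×I-2: gg
G/II-2 aff ·: Gg|GG
G/II-3 un I-1×I-2: gg
G/II-4 aff ·: Gg|GG
G/II-5 ? I-1×I-2: gg
G/III-1 ? II-4×II-3: gg|Gg
G/III-2 aff II-4×II-3: Gg
G/III-3 aff II-2×II-1: Gg
⇒ G over [I-1,I-2,II-1,II-2,II-3,II-4,II-5,III-1,III-2,III-3]: 6 consistent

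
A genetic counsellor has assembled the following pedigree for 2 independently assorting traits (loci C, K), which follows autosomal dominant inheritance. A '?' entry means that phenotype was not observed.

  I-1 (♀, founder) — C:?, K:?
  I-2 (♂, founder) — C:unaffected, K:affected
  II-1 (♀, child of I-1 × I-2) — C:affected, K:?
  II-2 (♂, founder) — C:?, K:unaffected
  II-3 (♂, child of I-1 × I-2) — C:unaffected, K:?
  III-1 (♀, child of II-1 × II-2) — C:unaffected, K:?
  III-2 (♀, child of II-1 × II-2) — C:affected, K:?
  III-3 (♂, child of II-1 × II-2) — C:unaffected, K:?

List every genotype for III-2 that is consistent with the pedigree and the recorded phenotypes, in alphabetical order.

C/I-1 ? ·: Cc
C/I-2 un ·: cc
C/II-1 aff I-1×I-2: Cc
C/II-2 ? ·: cc|Cc
C/II-3 un I-1×I-2: cc
C/III-1 un II-1×II-2: cc
C/III-2 aff II-1×II-2: Cc|CC
C/III-3 un II-1×II-2: cc
⇒ C over [I-1,I-2,II-1,II-2,II-3,III-1,III-2,III-3]: 3 consistent
K/I-1 ? ·: kk|Kk|KK
K/I-2 aff ·: Kk|KK
K/II-1 ? I-1×I-2: kk|Kk|KK
K/II-2 un ·: kk
K/II-3 ? I-1×I-2: kk|Kk|KK
K/III-1 ? II-1×II-2: kk|Kk
K/III-2 ? II-1×II-2: kk|Kk
K/III-3 ? II-1×II-2: kk|Kk
⇒ K over [I-1,I-2,II-1,II-2,II-3,III-1,III-2,III-3]: 93 consistent

III-2 ∈ {CC Kk, CC kk, Cc Kk, Cc kk}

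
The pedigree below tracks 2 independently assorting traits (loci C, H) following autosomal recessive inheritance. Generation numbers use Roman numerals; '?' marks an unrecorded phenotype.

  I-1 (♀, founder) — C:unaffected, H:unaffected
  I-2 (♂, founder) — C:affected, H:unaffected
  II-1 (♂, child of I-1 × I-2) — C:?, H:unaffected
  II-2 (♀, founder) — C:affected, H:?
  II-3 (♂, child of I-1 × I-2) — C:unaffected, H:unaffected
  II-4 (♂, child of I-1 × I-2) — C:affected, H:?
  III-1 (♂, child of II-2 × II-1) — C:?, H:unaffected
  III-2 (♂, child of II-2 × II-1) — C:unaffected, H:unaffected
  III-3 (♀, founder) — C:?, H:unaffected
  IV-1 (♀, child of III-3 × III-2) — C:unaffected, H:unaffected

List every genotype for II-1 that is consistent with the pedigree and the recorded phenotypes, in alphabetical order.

II-1 ∈ {Cc HH, Cc Hh}

C/I-1 un ·: Cc
C/I-2 aff ·: cc
C/II-1 ? I-1×I-2: Cc
C/II-2 aff ·: cc
C/II-3 un I-1×I-2: Cc
C/II-4 aff I-1×I-2: cc
C/III-1 ? II-2×II-1: Cc|cc
C/III-2 un II-2×II-1: Cc
C/III-3 ? ·: CC|Cc|cc
C/IV-1 un III-3×III-2: CC|Cc
⇒ C over [I-1,I-2,II-1,II-2,II-3,II-4,III-1,III-2,III-3,IV-1]: 10 consistent
H/I-1 un ·: HH|Hh
H/I-2 un ·: HH|Hh
H/II-1 un I-1×I-2: HH|Hh
H/II-2 ? ·: HH|Hh|hh
H/II-3 un I-1×I-2: HH|Hh
H/II-4 ? I-1×I-2: HH|Hh|hh
H/III-1 un II-2×II-1: HH|Hh
H/III-2 un II-2×II-1: HH|Hh
H/III-3 un ·: HH|Hh
H/IV-1 un III-3×III-2: HH|Hh
⇒ H over [I-1,I-2,II-1,II-2,II-3,II-4,III-1,III-2,III-3,IV-1]: 763 consistent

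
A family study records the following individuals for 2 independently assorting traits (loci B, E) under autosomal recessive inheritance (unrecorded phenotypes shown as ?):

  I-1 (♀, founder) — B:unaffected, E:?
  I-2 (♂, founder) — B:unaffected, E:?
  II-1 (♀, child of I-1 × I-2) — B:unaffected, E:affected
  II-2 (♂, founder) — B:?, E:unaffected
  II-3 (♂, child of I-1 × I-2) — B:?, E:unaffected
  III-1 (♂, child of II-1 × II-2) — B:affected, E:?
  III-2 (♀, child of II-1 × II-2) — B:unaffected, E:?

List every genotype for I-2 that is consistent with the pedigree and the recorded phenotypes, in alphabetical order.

I-2 ∈ {BB Ee, BB ee, Bb Ee, Bb ee}

B/I-1 un ·: BB|Bb
B/I-2 un ·: BB|Bb
B/II-1 un I-1×I-2: Bb
B/II-2 ? ·: Bb|bb
B/II-3 ? I-1×I-2: BB|Bb|bb
B/III-1 aff II-1×II-2: bb
B/III-2 un II-1×II-2: BB|Bb
⇒ B over [I-1,I-2,II-1,II-2,II-3,III-1,III-2]: 21 consistent
E/I-1 ? ·: Ee|ee
E/I-2 ? ·: Ee|ee
E/II-1 aff I-1×I-2: ee
E/II-2 un ·: EE|Ee
E/II-3 un I-1×I-2: EE|Ee
E/III-1 ? II-1×II-2: Ee|ee
E/III-2 ? II-1×II-2: Ee|ee
⇒ E over [I-1,I-2,II-1,II-2,II-3,III-1,III-2]: 20 consistent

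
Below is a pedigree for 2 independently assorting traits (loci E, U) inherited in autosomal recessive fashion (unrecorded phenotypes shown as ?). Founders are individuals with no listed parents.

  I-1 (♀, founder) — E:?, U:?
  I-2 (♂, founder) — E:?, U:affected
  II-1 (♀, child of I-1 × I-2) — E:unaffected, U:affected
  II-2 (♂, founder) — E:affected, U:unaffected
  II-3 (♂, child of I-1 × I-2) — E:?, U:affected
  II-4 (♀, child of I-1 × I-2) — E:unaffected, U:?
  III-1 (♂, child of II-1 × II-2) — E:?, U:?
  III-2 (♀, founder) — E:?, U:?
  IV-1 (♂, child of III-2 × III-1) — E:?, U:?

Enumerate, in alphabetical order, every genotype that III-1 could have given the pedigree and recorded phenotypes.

III-1 ∈ {Ee Uu, Ee uu, ee Uu, ee uu}

E/I-1 ? ·: EE|Ee|ee
E/I-2 ? ·: EE|Ee|ee
E/II-1 un I-1×I-2: EE|Ee
E/II-2 aff ·: ee
E/II-3 ? I-1×I-2: EE|Ee|ee
E/II-4 un I-1×I-2: EE|Ee
E/III-1 ? II-1×II-2: Ee|ee
E/III-2 ? ·: EE|Ee|ee
E/IV-1 ? III-2×III-1: EE|Ee|ee
⇒ E over [I-1,I-2,II-1,II-2,II-3,II-4,III-1,III-2,IV-1]: 325 consistent
U/I-1 ? ·: Uu|uu
U/I-2 aff ·: uu
U/II-1 aff I-1×I-2: uu
U/II-2 un ·: UU|Uu
U/II-3 aff I-1×I-2: uu
U/II-4 ? I-1×I-2: Uu|uu
U/III-1 ? II-1×II-2: Uu|uu
U/III-2 ? ·: UU|Uu|uu
U/IV-1 ? III-2×III-1: UU|Uu|uu
⇒ U over [I-1,I-2,II-1,II-2,II-3,II-4,III-1,III-2,IV-1]: 54 consistent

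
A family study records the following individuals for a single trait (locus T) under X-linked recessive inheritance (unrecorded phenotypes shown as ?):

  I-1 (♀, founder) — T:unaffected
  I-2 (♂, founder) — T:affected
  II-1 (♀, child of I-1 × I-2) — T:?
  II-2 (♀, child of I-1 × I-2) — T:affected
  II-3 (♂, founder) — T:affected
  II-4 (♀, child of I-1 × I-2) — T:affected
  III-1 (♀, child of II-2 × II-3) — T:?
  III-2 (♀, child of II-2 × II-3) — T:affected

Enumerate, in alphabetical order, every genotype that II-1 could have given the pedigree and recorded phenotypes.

II-1 ∈ {X^TX^t, X^tX^t}

T/I-1 un ·: X^TX^t
T/I-2 aff ·: X^tY
T/II-1 ? I-1×I-2: X^TX^t|X^tX^t
T/II-2 aff I-1×I-2: X^tX^t
T/II-3 aff ·: X^tY
T/II-4 aff I-1×I-2: X^tX^t
T/III-1 ? II-2×II-3: X^tX^t
T/III-2 aff II-2×II-3: X^tX^t
⇒ T over [I-1,I-2,II-1,II-2,II-3,II-4,III-1,III-2]: 2 consistent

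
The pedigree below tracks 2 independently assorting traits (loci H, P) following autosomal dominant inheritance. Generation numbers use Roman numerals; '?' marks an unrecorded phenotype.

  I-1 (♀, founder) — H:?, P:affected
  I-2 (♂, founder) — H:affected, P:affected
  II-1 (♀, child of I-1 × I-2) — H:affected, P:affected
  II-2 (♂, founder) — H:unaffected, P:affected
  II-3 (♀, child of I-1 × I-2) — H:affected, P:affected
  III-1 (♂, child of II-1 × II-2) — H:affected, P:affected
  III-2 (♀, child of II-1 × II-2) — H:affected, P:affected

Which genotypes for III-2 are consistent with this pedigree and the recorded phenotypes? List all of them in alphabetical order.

H/I-1 ? ·: hh|Hh|HH
H/I-2 aff ·: Hh|HH
H/II-1 aff I-1×I-2: Hh|HH
H/II-2 un ·: hh
H/II-3 aff I-1×I-2: Hh|HH
H/III-1 aff II-1×II-2: Hh
H/III-2 aff II-1×II-2: Hh
⇒ H over [I-1,I-2,II-1,II-2,II-3,III-1,III-2]: 15 consistent
P/I-1 aff ·: Pp|PP
P/I-2 aff ·: Pp|PP
P/II-1 aff I-1×I-2: Pp|PP
P/II-2 aff ·: Pp|PP
P/II-3 aff I-1×I-2: Pp|PP
P/III-1 aff II-1×II-2: Pp|PP
P/III-2 aff II-1×II-2: Pp|PP
⇒ P over [I-1,I-2,II-1,II-2,II-3,III-1,III-2]: 83 consistent

III-2 ∈ {Hh PP, Hh Pp}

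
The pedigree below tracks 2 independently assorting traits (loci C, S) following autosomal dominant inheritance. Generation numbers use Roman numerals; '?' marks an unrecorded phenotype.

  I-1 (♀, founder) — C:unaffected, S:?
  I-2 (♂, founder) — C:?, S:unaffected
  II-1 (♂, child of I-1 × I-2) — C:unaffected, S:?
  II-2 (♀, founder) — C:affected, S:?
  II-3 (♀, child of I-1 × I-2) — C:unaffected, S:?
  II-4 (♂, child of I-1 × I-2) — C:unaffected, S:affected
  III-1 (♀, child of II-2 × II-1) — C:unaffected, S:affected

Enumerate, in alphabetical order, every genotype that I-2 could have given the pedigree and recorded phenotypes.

C/I-1 un ·: cc
C/I-2 ? ·: cc|Cc
C/II-1 un I-1×I-2: cc
C/II-2 aff ·: Cc
C/II-3 un I-1×I-2: cc
C/II-4 un I-1×I-2: cc
C/III-1 un II-2×II-1: cc
⇒ C over [I-1,I-2,II-1,II-2,II-3,II-4,III-1]: 2 consistent
S/I-1 ? ·: Ss|SS
S/I-2 un ·: ss
S/II-1 ? I-1×I-2: ss|Ss
S/II-2 ? ·: ss|Ss|SS
S/II-3 ? I-1×I-2: ss|Ss
S/II-4 aff I-1×I-2: Ss
S/III-1 aff II-2×II-1: Ss|SS
⇒ S over [I-1,I-2,II-1,II-2,II-3,II-4,III-1]: 19 consistent

I-2 ∈ {Cc ss, cc ss}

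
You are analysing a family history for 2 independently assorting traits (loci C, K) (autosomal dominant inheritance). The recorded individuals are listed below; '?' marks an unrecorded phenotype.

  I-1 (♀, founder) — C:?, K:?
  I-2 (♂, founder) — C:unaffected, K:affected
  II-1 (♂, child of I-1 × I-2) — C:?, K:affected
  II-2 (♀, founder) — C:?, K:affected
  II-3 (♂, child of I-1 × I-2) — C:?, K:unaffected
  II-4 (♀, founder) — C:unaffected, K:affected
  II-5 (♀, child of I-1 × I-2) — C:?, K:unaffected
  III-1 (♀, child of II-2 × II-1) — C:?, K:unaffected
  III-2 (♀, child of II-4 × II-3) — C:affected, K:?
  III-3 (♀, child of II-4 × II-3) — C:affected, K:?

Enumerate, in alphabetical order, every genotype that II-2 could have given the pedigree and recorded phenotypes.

C/I-1 ? ·: Cc|CC
C/I-2 un ·: cc
C/II-1 ? I-1×I-2: cc|Cc
C/II-2 ? ·: cc|Cc|CC
C/II-3 ? I-1×I-2: Cc
C/II-4 un ·: cc
C/II-5 ? I-1×I-2: cc|Cc
C/III-1 ? II-2×II-1: cc|Cc|CC
C/III-2 aff II-4×II-3: Cc
C/III-3 aff II-4×II-3: Cc
⇒ C over [I-1,I-2,II-1,II-2,II-3,II-4,II-5,III-1,III-2,III-3]: 29 consistent
K/I-1 ? ·: kk|Kk
K/I-2 aff ·: Kk
K/II-1 aff I-1×I-2: Kk
K/II-2 aff ·: Kk
K/II-3 un I-1×I-2: kk
K/II-4 aff ·: Kk|KK
K/II-5 un I-1×I-2: kk
K/III-1 un II-2×II-1: kk
K/III-2 ? II-4×II-3: kk|Kk
K/III-3 ? II-4×II-3: kk|Kk
⇒ K over [I-1,I-2,II-1,II-2,II-3,II-4,II-5,III-1,III-2,III-3]: 10 consistent

II-2 ∈ {CC Kk, Cc Kk, cc Kk}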